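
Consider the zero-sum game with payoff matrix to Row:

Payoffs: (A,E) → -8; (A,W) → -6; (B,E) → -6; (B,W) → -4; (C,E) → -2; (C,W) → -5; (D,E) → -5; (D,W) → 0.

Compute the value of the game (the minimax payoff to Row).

Row minima: A → -8, B → -6, C → -5, D → -5; maximin = -5.
Column maxima: E → -2, W → 0; minimax = -2.
-5 ≠ -2, so there is no saddle point; optimal play is mixed.
A is strictly dominated by B, so Row never plays it.
B is strictly dominated by D, so Row never plays it.
On the remaining 2×2 (C, D vs E, W):
Let Row play C with probability p. Expected payoff against E: (-2)p + (-5)(1−p) = 3p − 5; against W: (-5)p + 0(1−p) = −5p.
Setting these equal: 3p − 5 = −5p ⇒ 8p = 5 ⇒ p = 5/8, and the value is (3)·(5/8) − 5 = -25/8.
For Column: with q = P(E), equating C's and D's payoffs gives 3q − 5 = −5q ⇒ q = 5/8.

-25/8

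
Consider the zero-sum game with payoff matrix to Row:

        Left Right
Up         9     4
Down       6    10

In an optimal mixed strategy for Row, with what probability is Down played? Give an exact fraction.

5/9

Row minima: Up → 4, Down → 6; maximin = 6.
Column maxima: Left → 9, Right → 10; minimax = 9.
6 ≠ 9, so there is no saddle point; optimal play is mixed.
Let Row play Up with probability p. Expected payoff against Left: 9p + 6(1−p) = 3p + 6; against Right: 4p + 10(1−p) = −6p + 10.
Setting these equal: 3p + 6 = −6p + 10 ⇒ 9p = 4 ⇒ p = 4/9, and the value is (3)·(4/9) + 6 = 22/3.
For Column: with q = P(Left), equating Up's and Down's payoffs gives 5q + 4 = −4q + 10 ⇒ q = 2/3.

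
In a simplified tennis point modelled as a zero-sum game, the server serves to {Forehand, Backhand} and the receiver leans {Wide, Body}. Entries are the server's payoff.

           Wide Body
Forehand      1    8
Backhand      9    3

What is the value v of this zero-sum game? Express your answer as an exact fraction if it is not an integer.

Row minima: Forehand → 1, Backhand → 3; maximin = 3.
Column maxima: Wide → 9, Body → 8; minimax = 8.
3 ≠ 8, so there is no saddle point; optimal play is mixed.
Let the server play Forehand with probability p. Expected payoff against Wide: 1p + 9(1−p) = −8p + 9; against Body: 8p + 3(1−p) = 5p + 3.
Setting these equal: −8p + 9 = 5p + 3 ⇒ −13p = -6 ⇒ p = 6/13, and the value is (-8)·(6/13) + 9 = 69/13.
For the receiver: with q = P(Wide), equating Forehand's and Backhand's payoffs gives −7q + 8 = 6q + 3 ⇒ q = 5/13.

69/13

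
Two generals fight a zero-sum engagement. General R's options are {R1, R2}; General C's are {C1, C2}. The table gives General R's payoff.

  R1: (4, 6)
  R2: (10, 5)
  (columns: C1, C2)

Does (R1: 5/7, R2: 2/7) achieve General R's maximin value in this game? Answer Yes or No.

Against C1 this mix gives (5/7)·4 + (2/7)·10 = 40/7.
Against C2 this mix gives (5/7)·6 + (2/7)·5 = 40/7.
All of General C's active replies (C1, C2) yield 40/7, and no column does worse for General R. The mix makes General C indifferent and guarantees 40/7, so it is optimal.

Yes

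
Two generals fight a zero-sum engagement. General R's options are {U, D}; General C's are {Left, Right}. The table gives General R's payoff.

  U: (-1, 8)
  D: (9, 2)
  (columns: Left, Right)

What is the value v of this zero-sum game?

37/8

Row minima: U → -1, D → 2; maximin = 2.
Column maxima: Left → 9, Right → 8; minimax = 8.
2 ≠ 8, so there is no saddle point; optimal play is mixed.
Let General R play U with probability p. Expected payoff against Left: (-1)p + 9(1−p) = −10p + 9; against Right: 8p + 2(1−p) = 6p + 2.
Setting these equal: −10p + 9 = 6p + 2 ⇒ −16p = -7 ⇒ p = 7/16, and the value is (-10)·(7/16) + 9 = 37/8.
For General C: with q = P(Left), equating U's and D's payoffs gives −9q + 8 = 7q + 2 ⇒ q = 3/8.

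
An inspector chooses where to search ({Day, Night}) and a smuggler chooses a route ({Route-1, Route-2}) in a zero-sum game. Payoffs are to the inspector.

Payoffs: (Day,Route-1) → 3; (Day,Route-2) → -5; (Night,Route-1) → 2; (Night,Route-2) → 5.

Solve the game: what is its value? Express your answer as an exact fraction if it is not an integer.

25/11

Row minima: Day → -5, Night → 2; maximin = 2.
Column maxima: Route-1 → 3, Route-2 → 5; minimax = 3.
2 ≠ 3, so there is no saddle point; optimal play is mixed.
Let the inspector play Day with probability p. Expected payoff against Route-1: 3p + 2(1−p) = p + 2; against Route-2: (-5)p + 5(1−p) = −10p + 5.
Setting these equal: p + 2 = −10p + 5 ⇒ 11p = 3 ⇒ p = 3/11, and the value is (1)·(3/11) + 2 = 25/11.
For the smuggler: with q = P(Route-1), equating Day's and Night's payoffs gives 8q − 5 = −3q + 5 ⇒ q = 10/11.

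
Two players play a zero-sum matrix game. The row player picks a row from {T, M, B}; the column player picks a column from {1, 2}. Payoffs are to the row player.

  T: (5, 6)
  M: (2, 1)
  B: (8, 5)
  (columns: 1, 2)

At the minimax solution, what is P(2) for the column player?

Row minima: T → 5, M → 1, B → 5; maximin = 5.
Column maxima: 1 → 8, 2 → 6; minimax = 6.
5 ≠ 6, so there is no saddle point; optimal play is mixed.
M is strictly dominated by T, so the row player never plays it.
On the remaining 2×2 (T, B vs 1, 2):
Let the row player play T with probability p. Expected payoff against 1: 5p + 8(1−p) = −3p + 8; against 2: 6p + 5(1−p) = p + 5.
Setting these equal: −3p + 8 = p + 5 ⇒ −4p = -3 ⇒ p = 3/4, and the value is (-3)·(3/4) + 8 = 23/4.
For the column player: with q = P(1), equating T's and B's payoffs gives −q + 6 = 3q + 5 ⇒ q = 1/4.

3/4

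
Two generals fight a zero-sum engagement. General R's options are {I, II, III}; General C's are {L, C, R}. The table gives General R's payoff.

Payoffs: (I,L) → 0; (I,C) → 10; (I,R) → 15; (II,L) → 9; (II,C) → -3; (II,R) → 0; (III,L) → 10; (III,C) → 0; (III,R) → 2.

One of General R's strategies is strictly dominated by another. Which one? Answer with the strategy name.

II

III gives a strictly higher payoff than II against every column: 10 > 9, 0 > -3, 2 > 0.
So II is strictly dominated and General R never plays it.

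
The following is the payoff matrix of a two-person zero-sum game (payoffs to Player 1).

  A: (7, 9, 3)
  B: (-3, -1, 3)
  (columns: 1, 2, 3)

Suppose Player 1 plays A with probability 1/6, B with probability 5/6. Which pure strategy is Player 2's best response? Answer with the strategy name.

If Player 2 plays 1, Player 1's expected payoff is (1/6)·7 + (5/6)·(-3) = -4/3.
If Player 2 plays 2, Player 1's expected payoff is (1/6)·9 + (5/6)·(-1) = 2/3.
If Player 2 plays 3, Player 1's expected payoff is (1/6)·3 + (5/6)·3 = 3.
Player 2 minimizes Player 1's payoff; the smallest is -4/3, so the best response is 1.

1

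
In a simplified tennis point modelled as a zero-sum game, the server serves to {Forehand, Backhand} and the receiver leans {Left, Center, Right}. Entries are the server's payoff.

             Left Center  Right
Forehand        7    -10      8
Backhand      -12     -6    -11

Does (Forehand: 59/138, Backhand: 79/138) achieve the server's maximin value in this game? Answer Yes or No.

No

Against Left this mix gives (59/138)·7 + (79/138)·(-12) = -535/138.
Against Center this mix gives (59/138)·(-10) + (79/138)·(-6) = -532/69.
Against Right this mix gives (59/138)·8 + (79/138)·(-11) = -397/138.
The receiver will play Center, holding the server to -532/69. Shifting weight toward the row that does better against Center would raise this floor (the equalizing mix achieves -162/23 against both Center and Left), so the proposed strategy is not optimal.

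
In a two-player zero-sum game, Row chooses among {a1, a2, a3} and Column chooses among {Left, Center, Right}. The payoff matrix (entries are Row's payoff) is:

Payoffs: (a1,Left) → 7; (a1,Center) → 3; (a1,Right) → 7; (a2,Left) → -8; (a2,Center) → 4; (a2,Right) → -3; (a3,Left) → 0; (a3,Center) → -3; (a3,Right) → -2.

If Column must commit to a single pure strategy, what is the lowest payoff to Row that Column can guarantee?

4

Column maxima: Left → 7, Center → 4, Right → 7.
The smallest of these is 4.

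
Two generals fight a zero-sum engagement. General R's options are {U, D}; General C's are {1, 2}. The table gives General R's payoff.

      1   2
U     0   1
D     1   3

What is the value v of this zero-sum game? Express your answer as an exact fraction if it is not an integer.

Row minima: U → 0, D → 1; maximin = 1.
Column maxima: 1 → 1, 2 → 3; minimax = 1.
Since maximin = minimax = 1, there is a saddle point and the value is 1.

1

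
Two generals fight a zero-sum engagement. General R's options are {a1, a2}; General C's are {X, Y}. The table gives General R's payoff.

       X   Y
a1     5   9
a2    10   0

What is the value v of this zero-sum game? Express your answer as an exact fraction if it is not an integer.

45/7

Row minima: a1 → 5, a2 → 0; maximin = 5.
Column maxima: X → 10, Y → 9; minimax = 9.
5 ≠ 9, so there is no saddle point; optimal play is mixed.
Let General R play a1 with probability p. Expected payoff against X: 5p + 10(1−p) = −5p + 10; against Y: 9p + 0(1−p) = 9p.
Setting these equal: −5p + 10 = 9p ⇒ −14p = -10 ⇒ p = 5/7, and the value is (-5)·(5/7) + 10 = 45/7.
For General C: with q = P(X), equating a1's and a2's payoffs gives −4q + 9 = 10q ⇒ q = 9/14.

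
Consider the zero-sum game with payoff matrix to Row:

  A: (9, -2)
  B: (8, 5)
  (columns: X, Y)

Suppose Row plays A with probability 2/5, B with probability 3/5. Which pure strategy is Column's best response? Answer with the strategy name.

Y

If Column plays X, Row's expected payoff is (2/5)·9 + (3/5)·8 = 42/5.
If Column plays Y, Row's expected payoff is (2/5)·(-2) + (3/5)·5 = 11/5.
Column minimizes Row's payoff; the smallest is 11/5, so the best response is Y.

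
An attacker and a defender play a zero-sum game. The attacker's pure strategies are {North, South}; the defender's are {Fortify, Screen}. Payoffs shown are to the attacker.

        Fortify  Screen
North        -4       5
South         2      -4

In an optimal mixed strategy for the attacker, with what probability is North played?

2/5

Row minima: North → -4, South → -4; maximin = -4.
Column maxima: Fortify → 2, Screen → 5; minimax = 2.
-4 ≠ 2, so there is no saddle point; optimal play is mixed.
Let the attacker play North with probability p. Expected payoff against Fortify: (-4)p + 2(1−p) = −6p + 2; against Screen: 5p + (-4)(1−p) = 9p − 4.
Setting these equal: −6p + 2 = 9p − 4 ⇒ −15p = -6 ⇒ p = 2/5, and the value is (-6)·(2/5) + 2 = -2/5.
For the defender: with q = P(Fortify), equating North's and South's payoffs gives −9q + 5 = 6q − 4 ⇒ q = 3/5.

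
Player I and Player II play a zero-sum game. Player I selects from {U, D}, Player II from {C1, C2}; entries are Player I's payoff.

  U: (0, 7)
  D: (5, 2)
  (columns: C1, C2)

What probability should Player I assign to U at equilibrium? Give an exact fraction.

Row minima: U → 0, D → 2; maximin = 2.
Column maxima: C1 → 5, C2 → 7; minimax = 5.
2 ≠ 5, so there is no saddle point; optimal play is mixed.
Let Player I play U with probability p. Expected payoff against C1: 0p + 5(1−p) = −5p + 5; against C2: 7p + 2(1−p) = 5p + 2.
Setting these equal: −5p + 5 = 5p + 2 ⇒ −10p = -3 ⇒ p = 3/10, and the value is (-5)·(3/10) + 5 = 7/2.
For Player II: with q = P(C1), equating U's and D's payoffs gives −7q + 7 = 3q + 2 ⇒ q = 1/2.

3/10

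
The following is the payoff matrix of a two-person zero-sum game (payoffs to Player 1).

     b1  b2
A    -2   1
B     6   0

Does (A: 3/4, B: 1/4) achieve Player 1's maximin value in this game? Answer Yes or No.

Against b1 this mix gives (3/4)·(-2) + (1/4)·6 = 0.
Against b2 this mix gives (3/4)·1 + (1/4)·0 = 3/4.
Player 2 will play b1, holding Player 1 to 0. Shifting weight toward the row that does better against b1 would raise this floor (the equalizing mix achieves 2/3 against both b1 and b2), so the proposed strategy is not optimal.

No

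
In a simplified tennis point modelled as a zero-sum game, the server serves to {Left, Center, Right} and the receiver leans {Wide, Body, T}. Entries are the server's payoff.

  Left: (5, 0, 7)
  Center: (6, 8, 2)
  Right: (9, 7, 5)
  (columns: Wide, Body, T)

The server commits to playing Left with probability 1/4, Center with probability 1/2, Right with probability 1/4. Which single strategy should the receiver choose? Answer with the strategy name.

T

If the receiver plays Wide, the server's expected payoff is (1/4)·5 + (1/2)·6 + (1/4)·9 = 13/2.
If the receiver plays Body, the server's expected payoff is (1/4)·0 + (1/2)·8 + (1/4)·7 = 23/4.
If the receiver plays T, the server's expected payoff is (1/4)·7 + (1/2)·2 + (1/4)·5 = 4.
The receiver minimizes the server's payoff; the smallest is 4, so the best response is T.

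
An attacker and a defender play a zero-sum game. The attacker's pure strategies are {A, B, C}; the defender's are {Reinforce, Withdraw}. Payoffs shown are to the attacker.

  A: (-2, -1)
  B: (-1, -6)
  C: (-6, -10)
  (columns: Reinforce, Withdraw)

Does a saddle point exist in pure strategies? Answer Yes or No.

No

Row minima: A → -2, B → -6, C → -10; maximin = -2.
Column maxima: Reinforce → -1, Withdraw → -1; minimax = -1.
-2 ≠ -1, so no pure-strategy equilibrium exists.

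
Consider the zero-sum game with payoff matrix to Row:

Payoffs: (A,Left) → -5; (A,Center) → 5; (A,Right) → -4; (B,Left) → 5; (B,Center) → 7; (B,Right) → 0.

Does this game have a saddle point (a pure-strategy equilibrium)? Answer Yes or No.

Row minima: A → -5, B → 0; maximin = 0.
Column maxima: Left → 5, Center → 7, Right → 0; minimax = 0.
maximin = minimax = 0, so a saddle point exists.

Yes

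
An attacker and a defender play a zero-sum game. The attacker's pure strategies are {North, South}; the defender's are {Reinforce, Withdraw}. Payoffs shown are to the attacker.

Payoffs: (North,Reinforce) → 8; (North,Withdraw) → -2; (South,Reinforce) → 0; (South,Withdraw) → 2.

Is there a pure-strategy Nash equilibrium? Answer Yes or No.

No

Row minima: North → -2, South → 0; maximin = 0.
Column maxima: Reinforce → 8, Withdraw → 2; minimax = 2.
0 ≠ 2, so no pure-strategy equilibrium exists.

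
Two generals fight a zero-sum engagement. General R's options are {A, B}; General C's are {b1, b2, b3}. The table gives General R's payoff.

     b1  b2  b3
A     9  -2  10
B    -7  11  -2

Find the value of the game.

Row minima: A → -2, B → -7; maximin = -2.
Column maxima: b1 → 9, b2 → 11, b3 → 10; minimax = 9.
-2 ≠ 9, so there is no saddle point; optimal play is mixed.
b3 is strictly dominated by b1 (it gives General R strictly more in every row), so General C never plays it.
On the remaining 2×2 (A, B vs b1, b2):
Let General R play A with probability p. Expected payoff against b1: 9p + (-7)(1−p) = 16p − 7; against b2: (-2)p + 11(1−p) = −13p + 11.
Setting these equal: 16p − 7 = −13p + 11 ⇒ 29p = 18 ⇒ p = 18/29, and the value is (16)·(18/29) − 7 = 85/29.
For General C: with q = P(b1), equating A's and B's payoffs gives 11q − 2 = −18q + 11 ⇒ q = 13/29.

85/29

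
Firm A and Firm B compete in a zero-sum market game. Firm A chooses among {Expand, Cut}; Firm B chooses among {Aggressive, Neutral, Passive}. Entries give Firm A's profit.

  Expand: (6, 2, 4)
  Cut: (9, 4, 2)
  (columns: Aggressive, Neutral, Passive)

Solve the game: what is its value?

3

Row minima: Expand → 2, Cut → 2; maximin = 2.
Column maxima: Aggressive → 9, Neutral → 4, Passive → 4; minimax = 4.
2 ≠ 4, so there is no saddle point; optimal play is mixed.
Aggressive is strictly dominated by Neutral (it gives Firm A strictly more in every row), so Firm B never plays it.
On the remaining 2×2 (Expand, Cut vs Neutral, Passive):
Let Firm A play Expand with probability p. Expected payoff against Neutral: 2p + 4(1−p) = −2p + 4; against Passive: 4p + 2(1−p) = 2p + 2.
Setting these equal: −2p + 4 = 2p + 2 ⇒ −4p = -2 ⇒ p = 1/2, and the value is (-2)·(1/2) + 4 = 3.
For Firm B: with q = P(Neutral), equating Expand's and Cut's payoffs gives −2q + 4 = 2q + 2 ⇒ q = 1/2.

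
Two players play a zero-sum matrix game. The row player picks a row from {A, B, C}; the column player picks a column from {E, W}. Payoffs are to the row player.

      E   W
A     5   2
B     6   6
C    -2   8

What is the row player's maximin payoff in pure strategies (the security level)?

Row minima: A → 2, B → 6, C → -2.
The best of these is 6.

6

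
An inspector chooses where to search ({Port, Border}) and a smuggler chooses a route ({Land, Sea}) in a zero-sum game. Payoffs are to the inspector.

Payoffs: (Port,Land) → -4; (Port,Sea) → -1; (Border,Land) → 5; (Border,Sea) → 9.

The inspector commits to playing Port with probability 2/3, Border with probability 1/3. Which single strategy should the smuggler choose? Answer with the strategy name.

If the smuggler plays Land, the inspector's expected payoff is (2/3)·(-4) + (1/3)·5 = -1.
If the smuggler plays Sea, the inspector's expected payoff is (2/3)·(-1) + (1/3)·9 = 7/3.
The smuggler minimizes the inspector's payoff; the smallest is -1, so the best response is Land.

Land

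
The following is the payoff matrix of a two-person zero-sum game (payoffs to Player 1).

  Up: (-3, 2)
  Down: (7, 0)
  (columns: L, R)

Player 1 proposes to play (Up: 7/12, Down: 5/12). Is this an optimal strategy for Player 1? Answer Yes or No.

Against L this mix gives (7/12)·(-3) + (5/12)·7 = 7/6.
Against R this mix gives (7/12)·2 + (5/12)·0 = 7/6.
All of Player 2's active replies (L, R) yield 7/6, and no column does worse for Player 1. The mix makes Player 2 indifferent and guarantees 7/6, so it is optimal.

Yes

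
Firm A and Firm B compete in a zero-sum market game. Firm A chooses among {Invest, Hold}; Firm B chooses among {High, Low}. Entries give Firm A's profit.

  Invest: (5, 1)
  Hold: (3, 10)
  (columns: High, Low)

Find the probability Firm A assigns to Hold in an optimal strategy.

Row minima: Invest → 1, Hold → 3; maximin = 3.
Column maxima: High → 5, Low → 10; minimax = 5.
3 ≠ 5, so there is no saddle point; optimal play is mixed.
Let Firm A play Invest with probability p. Expected payoff against High: 5p + 3(1−p) = 2p + 3; against Low: 1p + 10(1−p) = −9p + 10.
Setting these equal: 2p + 3 = −9p + 10 ⇒ 11p = 7 ⇒ p = 7/11, and the value is (2)·(7/11) + 3 = 47/11.
For Firm B: with q = P(High), equating Invest's and Hold's payoffs gives 4q + 1 = −7q + 10 ⇒ q = 9/11.

4/11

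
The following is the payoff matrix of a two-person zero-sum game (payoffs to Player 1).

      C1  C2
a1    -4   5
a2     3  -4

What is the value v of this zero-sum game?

-1/16

Row minima: a1 → -4, a2 → -4; maximin = -4.
Column maxima: C1 → 3, C2 → 5; minimax = 3.
-4 ≠ 3, so there is no saddle point; optimal play is mixed.
Let Player 1 play a1 with probability p. Expected payoff against C1: (-4)p + 3(1−p) = −7p + 3; against C2: 5p + (-4)(1−p) = 9p − 4.
Setting these equal: −7p + 3 = 9p − 4 ⇒ −16p = -7 ⇒ p = 7/16, and the value is (-7)·(7/16) + 3 = -1/16.
For Player 2: with q = P(C1), equating a1's and a2's payoffs gives −9q + 5 = 7q − 4 ⇒ q = 9/16.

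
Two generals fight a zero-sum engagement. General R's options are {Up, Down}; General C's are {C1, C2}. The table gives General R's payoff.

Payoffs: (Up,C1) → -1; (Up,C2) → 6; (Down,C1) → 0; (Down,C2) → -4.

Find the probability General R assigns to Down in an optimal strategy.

Row minima: Up → -1, Down → -4; maximin = -1.
Column maxima: C1 → 0, C2 → 6; minimax = 0.
-1 ≠ 0, so there is no saddle point; optimal play is mixed.
Let General R play Up with probability p. Expected payoff against C1: (-1)p + 0(1−p) = −p; against C2: 6p + (-4)(1−p) = 10p − 4.
Setting these equal: −p = 10p − 4 ⇒ −11p = -4 ⇒ p = 4/11, and the value is (-1)·(4/11) = -4/11.
For General C: with q = P(C1), equating Up's and Down's payoffs gives −7q + 6 = 4q − 4 ⇒ q = 10/11.

7/11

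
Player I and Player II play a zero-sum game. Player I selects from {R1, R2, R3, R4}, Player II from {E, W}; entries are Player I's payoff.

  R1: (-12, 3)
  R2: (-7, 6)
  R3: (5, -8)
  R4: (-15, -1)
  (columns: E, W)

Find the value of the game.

Row minima: R1 → -12, R2 → -7, R3 → -8, R4 → -15; maximin = -7.
Column maxima: E → 5, W → 6; minimax = 5.
-7 ≠ 5, so there is no saddle point; optimal play is mixed.
R1 is strictly dominated by R2, so Player I never plays it.
R4 is strictly dominated by R2, so Player I never plays it.
On the remaining 2×2 (R2, R3 vs E, W):
Let Player I play R2 with probability p. Expected payoff against E: (-7)p + 5(1−p) = −12p + 5; against W: 6p + (-8)(1−p) = 14p − 8.
Setting these equal: −12p + 5 = 14p − 8 ⇒ −26p = -13 ⇒ p = 1/2, and the value is (-12)·(1/2) + 5 = -1.
For Player II: with q = P(E), equating R2's and R3's payoffs gives −13q + 6 = 13q − 8 ⇒ q = 7/13.

-1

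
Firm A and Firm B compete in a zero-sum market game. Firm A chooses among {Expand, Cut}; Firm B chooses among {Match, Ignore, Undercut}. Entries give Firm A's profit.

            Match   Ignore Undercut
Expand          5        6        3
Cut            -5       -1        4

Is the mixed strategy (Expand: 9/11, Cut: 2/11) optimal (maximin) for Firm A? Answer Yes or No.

Yes

Against Match this mix gives (9/11)·5 + (2/11)·(-5) = 35/11.
Against Ignore this mix gives (9/11)·6 + (2/11)·(-1) = 52/11.
Against Undercut this mix gives (9/11)·3 + (2/11)·4 = 35/11.
All of Firm B's active replies (Match, Undercut) yield 35/11, and no column does worse for Firm A. The mix makes Firm B indifferent and guarantees 35/11, so it is optimal.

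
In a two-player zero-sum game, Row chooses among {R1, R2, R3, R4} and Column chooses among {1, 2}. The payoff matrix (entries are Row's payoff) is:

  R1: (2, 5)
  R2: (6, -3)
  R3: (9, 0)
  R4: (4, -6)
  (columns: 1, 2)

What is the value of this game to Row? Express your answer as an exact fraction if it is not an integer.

Row minima: R1 → 2, R2 → -3, R3 → 0, R4 → -6; maximin = 2.
Column maxima: 1 → 9, 2 → 5; minimax = 5.
2 ≠ 5, so there is no saddle point; optimal play is mixed.
R2 is strictly dominated by R3, so Row never plays it.
R4 is strictly dominated by R3, so Row never plays it.
On the remaining 2×2 (R1, R3 vs 1, 2):
Let Row play R1 with probability p. Expected payoff against 1: 2p + 9(1−p) = −7p + 9; against 2: 5p + 0(1−p) = 5p.
Setting these equal: −7p + 9 = 5p ⇒ −12p = -9 ⇒ p = 3/4, and the value is (-7)·(3/4) + 9 = 15/4.
For Column: with q = P(1), equating R1's and R3's payoffs gives −3q + 5 = 9q ⇒ q = 5/12.

15/4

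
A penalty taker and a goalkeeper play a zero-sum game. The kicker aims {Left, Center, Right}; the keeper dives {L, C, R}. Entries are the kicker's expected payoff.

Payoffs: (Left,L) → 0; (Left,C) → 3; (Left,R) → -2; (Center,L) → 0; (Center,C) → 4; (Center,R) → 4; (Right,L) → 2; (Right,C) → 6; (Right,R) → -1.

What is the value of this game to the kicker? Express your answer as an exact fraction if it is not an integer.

8/7

Row minima: Left → -2, Center → 0, Right → -1; maximin = 0.
Column maxima: L → 2, C → 6, R → 4; minimax = 2.
0 ≠ 2, so there is no saddle point; optimal play is mixed.
Left is strictly dominated by Right, so the kicker never plays it.
C is strictly dominated by L (it gives the kicker strictly more in every row), so the keeper never plays it.
On the remaining 2×2 (Center, Right vs L, R):
Let the kicker play Center with probability p. Expected payoff against L: 0p + 2(1−p) = −2p + 2; against R: 4p + (-1)(1−p) = 5p − 1.
Setting these equal: −2p + 2 = 5p − 1 ⇒ −7p = -3 ⇒ p = 3/7, and the value is (-2)·(3/7) + 2 = 8/7.
For the keeper: with q = P(L), equating Center's and Right's payoffs gives −4q + 4 = 3q − 1 ⇒ q = 5/7.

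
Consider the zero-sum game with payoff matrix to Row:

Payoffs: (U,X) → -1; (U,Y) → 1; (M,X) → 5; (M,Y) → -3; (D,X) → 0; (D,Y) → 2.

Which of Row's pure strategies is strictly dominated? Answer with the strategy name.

D gives a strictly higher payoff than U against every column: 0 > -1, 2 > 1.
So U is strictly dominated and Row never plays it.

U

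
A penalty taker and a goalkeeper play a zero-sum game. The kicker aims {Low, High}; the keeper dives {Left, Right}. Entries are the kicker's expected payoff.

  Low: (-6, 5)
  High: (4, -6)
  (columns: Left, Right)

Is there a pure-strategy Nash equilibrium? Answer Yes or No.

Row minima: Low → -6, High → -6; maximin = -6.
Column maxima: Left → 4, Right → 5; minimax = 4.
-6 ≠ 4, so no pure-strategy equilibrium exists.

No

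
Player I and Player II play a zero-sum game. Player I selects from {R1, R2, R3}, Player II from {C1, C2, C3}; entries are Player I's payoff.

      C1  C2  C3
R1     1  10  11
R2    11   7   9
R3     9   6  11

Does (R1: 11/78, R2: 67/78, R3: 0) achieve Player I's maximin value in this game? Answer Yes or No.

Against C1 this mix gives (11/78)·1 + (67/78)·11 = 374/39.
Against C2 this mix gives (11/78)·10 + (67/78)·7 = 193/26.
Against C3 this mix gives (11/78)·11 + (67/78)·9 = 362/39.
Player II will play C2, holding Player I to 193/26. Shifting weight toward the row that does better against C2 would raise this floor (the equalizing mix achieves 103/13 against both C2 and C1), so the proposed strategy is not optimal.

No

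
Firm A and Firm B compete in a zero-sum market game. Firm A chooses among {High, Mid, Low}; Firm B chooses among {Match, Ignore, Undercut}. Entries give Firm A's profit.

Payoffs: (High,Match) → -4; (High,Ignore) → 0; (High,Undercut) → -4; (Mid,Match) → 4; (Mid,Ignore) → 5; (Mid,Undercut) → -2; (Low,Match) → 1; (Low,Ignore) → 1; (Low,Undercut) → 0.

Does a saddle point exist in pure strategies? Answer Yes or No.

Yes

Row minima: High → -4, Mid → -2, Low → 0; maximin = 0.
Column maxima: Match → 4, Ignore → 5, Undercut → 0; minimax = 0.
maximin = minimax = 0, so a saddle point exists.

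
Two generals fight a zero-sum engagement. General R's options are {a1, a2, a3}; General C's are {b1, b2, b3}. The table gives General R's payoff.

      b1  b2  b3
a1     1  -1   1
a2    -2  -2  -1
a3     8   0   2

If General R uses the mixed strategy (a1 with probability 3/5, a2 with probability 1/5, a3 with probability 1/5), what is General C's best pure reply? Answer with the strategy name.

b2

If General C plays b1, General R's expected payoff is (3/5)·1 + (1/5)·(-2) + (1/5)·8 = 9/5.
If General C plays b2, General R's expected payoff is (3/5)·(-1) + (1/5)·(-2) + (1/5)·0 = -1.
If General C plays b3, General R's expected payoff is (3/5)·1 + (1/5)·(-1) + (1/5)·2 = 4/5.
General C minimizes General R's payoff; the smallest is -1, so the best response is b2.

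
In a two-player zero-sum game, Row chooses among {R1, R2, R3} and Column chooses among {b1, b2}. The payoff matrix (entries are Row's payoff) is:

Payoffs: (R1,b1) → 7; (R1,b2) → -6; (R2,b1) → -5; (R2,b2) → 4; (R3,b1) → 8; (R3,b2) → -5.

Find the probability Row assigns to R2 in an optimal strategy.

Row minima: R1 → -6, R2 → -5, R3 → -5; maximin = -5.
Column maxima: b1 → 8, b2 → 4; minimax = 4.
-5 ≠ 4, so there is no saddle point; optimal play is mixed.
R1 is strictly dominated by R3, so Row never plays it.
On the remaining 2×2 (R2, R3 vs b1, b2):
Let Row play R2 with probability p. Expected payoff against b1: (-5)p + 8(1−p) = −13p + 8; against b2: 4p + (-5)(1−p) = 9p − 5.
Setting these equal: −13p + 8 = 9p − 5 ⇒ −22p = -13 ⇒ p = 13/22, and the value is (-13)·(13/22) + 8 = 7/22.
For Column: with q = P(b1), equating R2's and R3's payoffs gives −9q + 4 = 13q − 5 ⇒ q = 9/22.

13/22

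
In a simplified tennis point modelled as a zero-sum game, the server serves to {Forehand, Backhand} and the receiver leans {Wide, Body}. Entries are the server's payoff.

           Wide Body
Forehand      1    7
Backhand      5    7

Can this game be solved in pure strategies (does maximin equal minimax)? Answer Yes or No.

Yes

Row minima: Forehand → 1, Backhand → 5; maximin = 5.
Column maxima: Wide → 5, Body → 7; minimax = 5.
maximin = minimax = 5, so a saddle point exists.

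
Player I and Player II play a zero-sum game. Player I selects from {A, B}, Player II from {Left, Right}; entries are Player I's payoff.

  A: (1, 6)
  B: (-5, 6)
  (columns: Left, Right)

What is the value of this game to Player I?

1

Row minima: A → 1, B → -5; maximin = 1.
Column maxima: Left → 1, Right → 6; minimax = 1.
Since maximin = minimax = 1, there is a saddle point and the value is 1.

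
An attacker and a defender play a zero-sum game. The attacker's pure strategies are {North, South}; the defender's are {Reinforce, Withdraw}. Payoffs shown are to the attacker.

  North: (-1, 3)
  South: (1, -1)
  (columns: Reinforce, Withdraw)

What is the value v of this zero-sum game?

Row minima: North → -1, South → -1; maximin = -1.
Column maxima: Reinforce → 1, Withdraw → 3; minimax = 1.
-1 ≠ 1, so there is no saddle point; optimal play is mixed.
Let the attacker play North with probability p. Expected payoff against Reinforce: (-1)p + 1(1−p) = −2p + 1; against Withdraw: 3p + (-1)(1−p) = 4p − 1.
Setting these equal: −2p + 1 = 4p − 1 ⇒ −6p = -2 ⇒ p = 1/3, and the value is (-2)·(1/3) + 1 = 1/3.
For the defender: with q = P(Reinforce), equating North's and South's payoffs gives −4q + 3 = 2q − 1 ⇒ q = 2/3.

1/3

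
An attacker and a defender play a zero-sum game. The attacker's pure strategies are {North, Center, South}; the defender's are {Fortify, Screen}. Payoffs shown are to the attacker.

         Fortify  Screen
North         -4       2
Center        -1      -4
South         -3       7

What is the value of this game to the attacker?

-19/13

Row minima: North → -4, Center → -4, South → -3; maximin = -3.
Column maxima: Fortify → -1, Screen → 7; minimax = -1.
-3 ≠ -1, so there is no saddle point; optimal play is mixed.
North is strictly dominated by South, so the attacker never plays it.
On the remaining 2×2 (Center, South vs Fortify, Screen):
Let the attacker play Center with probability p. Expected payoff against Fortify: (-1)p + (-3)(1−p) = 2p − 3; against Screen: (-4)p + 7(1−p) = −11p + 7.
Setting these equal: 2p − 3 = −11p + 7 ⇒ 13p = 10 ⇒ p = 10/13, and the value is (2)·(10/13) − 3 = -19/13.
For the defender: with q = P(Fortify), equating Center's and South's payoffs gives 3q − 4 = −10q + 7 ⇒ q = 11/13.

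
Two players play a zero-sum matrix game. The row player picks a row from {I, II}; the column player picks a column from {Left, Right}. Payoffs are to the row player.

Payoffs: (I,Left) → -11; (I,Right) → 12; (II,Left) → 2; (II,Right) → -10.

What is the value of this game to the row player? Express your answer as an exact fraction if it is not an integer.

Row minima: I → -11, II → -10; maximin = -10.
Column maxima: Left → 2, Right → 12; minimax = 2.
-10 ≠ 2, so there is no saddle point; optimal play is mixed.
Let the row player play I with probability p. Expected payoff against Left: (-11)p + 2(1−p) = −13p + 2; against Right: 12p + (-10)(1−p) = 22p − 10.
Setting these equal: −13p + 2 = 22p − 10 ⇒ −35p = -12 ⇒ p = 12/35, and the value is (-13)·(12/35) + 2 = -86/35.
For the column player: with q = P(Left), equating I's and II's payoffs gives −23q + 12 = 12q − 10 ⇒ q = 22/35.

-86/35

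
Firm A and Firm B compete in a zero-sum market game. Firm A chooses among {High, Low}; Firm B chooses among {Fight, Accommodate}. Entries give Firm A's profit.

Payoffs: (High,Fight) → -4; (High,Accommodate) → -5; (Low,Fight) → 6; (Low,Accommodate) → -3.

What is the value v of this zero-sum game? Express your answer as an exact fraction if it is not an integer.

-3

Row minima: High → -5, Low → -3; maximin = -3.
Column maxima: Fight → 6, Accommodate → -3; minimax = -3.
Since maximin = minimax = -3, there is a saddle point and the value is -3.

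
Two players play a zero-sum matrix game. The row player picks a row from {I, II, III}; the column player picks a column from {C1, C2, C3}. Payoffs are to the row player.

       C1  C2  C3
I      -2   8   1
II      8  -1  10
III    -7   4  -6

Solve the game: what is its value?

Row minima: I → -2, II → -1, III → -7; maximin = -1.
Column maxima: C1 → 8, C2 → 8, C3 → 10; minimax = 8.
-1 ≠ 8, so there is no saddle point; optimal play is mixed.
III is strictly dominated by I, so the row player never plays it.
C3 is strictly dominated by C1 (it gives the row player strictly more in every row), so the column player never plays it.
On the remaining 2×2 (I, II vs C1, C2):
Let the row player play I with probability p. Expected payoff against C1: (-2)p + 8(1−p) = −10p + 8; against C2: 8p + (-1)(1−p) = 9p − 1.
Setting these equal: −10p + 8 = 9p − 1 ⇒ −19p = -9 ⇒ p = 9/19, and the value is (-10)·(9/19) + 8 = 62/19.
For the column player: with q = P(C1), equating I's and II's payoffs gives −10q + 8 = 9q − 1 ⇒ q = 9/19.

62/19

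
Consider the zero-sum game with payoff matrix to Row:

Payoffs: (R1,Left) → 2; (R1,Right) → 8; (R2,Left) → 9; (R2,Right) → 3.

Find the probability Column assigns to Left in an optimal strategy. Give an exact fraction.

5/12

Row minima: R1 → 2, R2 → 3; maximin = 3.
Column maxima: Left → 9, Right → 8; minimax = 8.
3 ≠ 8, so there is no saddle point; optimal play is mixed.
Let Row play R1 with probability p. Expected payoff against Left: 2p + 9(1−p) = −7p + 9; against Right: 8p + 3(1−p) = 5p + 3.
Setting these equal: −7p + 9 = 5p + 3 ⇒ −12p = -6 ⇒ p = 1/2, and the value is (-7)·(1/2) + 9 = 11/2.
For Column: with q = P(Left), equating R1's and R2's payoffs gives −6q + 8 = 6q + 3 ⇒ q = 5/12.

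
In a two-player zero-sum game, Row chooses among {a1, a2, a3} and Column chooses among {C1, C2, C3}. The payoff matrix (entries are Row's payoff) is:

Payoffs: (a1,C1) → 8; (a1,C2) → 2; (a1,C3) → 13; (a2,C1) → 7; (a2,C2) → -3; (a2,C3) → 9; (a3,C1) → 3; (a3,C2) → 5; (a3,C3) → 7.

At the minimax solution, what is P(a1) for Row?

Row minima: a1 → 2, a2 → -3, a3 → 3; maximin = 3.
Column maxima: C1 → 8, C2 → 5, C3 → 13; minimax = 5.
3 ≠ 5, so there is no saddle point; optimal play is mixed.
a2 is strictly dominated by a1, so Row never plays it.
C3 is strictly dominated by C1 (it gives Row strictly more in every row), so Column never plays it.
On the remaining 2×2 (a1, a3 vs C1, C2):
Let Row play a1 with probability p. Expected payoff against C1: 8p + 3(1−p) = 5p + 3; against C2: 2p + 5(1−p) = −3p + 5.
Setting these equal: 5p + 3 = −3p + 5 ⇒ 8p = 2 ⇒ p = 1/4, and the value is (5)·(1/4) + 3 = 17/4.
For Column: with q = P(C1), equating a1's and a3's payoffs gives 6q + 2 = −2q + 5 ⇒ q = 3/8.

1/4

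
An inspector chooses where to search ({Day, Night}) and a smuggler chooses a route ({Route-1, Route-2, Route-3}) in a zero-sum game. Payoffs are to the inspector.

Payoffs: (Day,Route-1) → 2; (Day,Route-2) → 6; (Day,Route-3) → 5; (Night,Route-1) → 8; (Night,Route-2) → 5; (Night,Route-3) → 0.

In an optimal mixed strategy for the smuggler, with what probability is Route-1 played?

5/11

Row minima: Day → 2, Night → 0; maximin = 2.
Column maxima: Route-1 → 8, Route-2 → 6, Route-3 → 5; minimax = 5.
2 ≠ 5, so there is no saddle point; optimal play is mixed.
Route-2 is strictly dominated by Route-3 (it gives the inspector strictly more in every row), so the smuggler never plays it.
On the remaining 2×2 (Day, Night vs Route-1, Route-3):
Let the inspector play Day with probability p. Expected payoff against Route-1: 2p + 8(1−p) = −6p + 8; against Route-3: 5p + 0(1−p) = 5p.
Setting these equal: −6p + 8 = 5p ⇒ −11p = -8 ⇒ p = 8/11, and the value is (-6)·(8/11) + 8 = 40/11.
For the smuggler: with q = P(Route-1), equating Day's and Night's payoffs gives −3q + 5 = 8q ⇒ q = 5/11.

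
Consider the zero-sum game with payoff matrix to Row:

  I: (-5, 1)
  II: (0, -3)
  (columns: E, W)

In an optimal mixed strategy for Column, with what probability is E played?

Row minima: I → -5, II → -3; maximin = -3.
Column maxima: E → 0, W → 1; minimax = 0.
-3 ≠ 0, so there is no saddle point; optimal play is mixed.
Let Row play I with probability p. Expected payoff against E: (-5)p + 0(1−p) = −5p; against W: 1p + (-3)(1−p) = 4p − 3.
Setting these equal: −5p = 4p − 3 ⇒ −9p = -3 ⇒ p = 1/3, and the value is (-5)·(1/3) = -5/3.
For Column: with q = P(E), equating I's and II's payoffs gives −6q + 1 = 3q − 3 ⇒ q = 4/9.

4/9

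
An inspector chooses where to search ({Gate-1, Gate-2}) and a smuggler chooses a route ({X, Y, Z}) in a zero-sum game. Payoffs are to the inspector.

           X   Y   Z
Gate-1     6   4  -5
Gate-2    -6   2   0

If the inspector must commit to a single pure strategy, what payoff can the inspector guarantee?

Row minima: Gate-1 → -5, Gate-2 → -6.
The best of these is -5.

-5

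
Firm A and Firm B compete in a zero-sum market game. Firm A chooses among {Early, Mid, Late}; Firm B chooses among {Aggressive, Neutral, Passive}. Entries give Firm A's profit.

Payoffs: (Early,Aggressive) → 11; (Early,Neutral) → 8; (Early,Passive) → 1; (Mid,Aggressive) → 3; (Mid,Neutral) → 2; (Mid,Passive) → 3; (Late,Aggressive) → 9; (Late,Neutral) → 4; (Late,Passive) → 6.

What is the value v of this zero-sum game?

Row minima: Early → 1, Mid → 2, Late → 4; maximin = 4.
Column maxima: Aggressive → 11, Neutral → 8, Passive → 6; minimax = 6.
4 ≠ 6, so there is no saddle point; optimal play is mixed.
Mid is strictly dominated by Late, so Firm A never plays it.
Aggressive is strictly dominated by Neutral (it gives Firm A strictly more in every row), so Firm B never plays it.
On the remaining 2×2 (Early, Late vs Neutral, Passive):
Let Firm A play Early with probability p. Expected payoff against Neutral: 8p + 4(1−p) = 4p + 4; against Passive: 1p + 6(1−p) = −5p + 6.
Setting these equal: 4p + 4 = −5p + 6 ⇒ 9p = 2 ⇒ p = 2/9, and the value is (4)·(2/9) + 4 = 44/9.
For Firm B: with q = P(Neutral), equating Early's and Late's payoffs gives 7q + 1 = −2q + 6 ⇒ q = 5/9.

44/9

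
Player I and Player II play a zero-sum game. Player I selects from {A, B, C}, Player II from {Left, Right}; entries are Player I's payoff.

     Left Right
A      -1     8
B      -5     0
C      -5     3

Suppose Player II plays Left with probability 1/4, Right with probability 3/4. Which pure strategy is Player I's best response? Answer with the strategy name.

Expected payoff of A: (1/4)·(-1) + (3/4)·8 = 23/4.
Expected payoff of B: (1/4)·(-5) + (3/4)·0 = -5/4.
Expected payoff of C: (1/4)·(-5) + (3/4)·3 = 1.
The largest is 23/4, so Player I's best response is A.

A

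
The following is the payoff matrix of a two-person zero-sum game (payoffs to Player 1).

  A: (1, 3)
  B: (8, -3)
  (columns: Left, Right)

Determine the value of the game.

27/13

Row minima: A → 1, B → -3; maximin = 1.
Column maxima: Left → 8, Right → 3; minimax = 3.
1 ≠ 3, so there is no saddle point; optimal play is mixed.
Let Player 1 play A with probability p. Expected payoff against Left: 1p + 8(1−p) = −7p + 8; against Right: 3p + (-3)(1−p) = 6p − 3.
Setting these equal: −7p + 8 = 6p − 3 ⇒ −13p = -11 ⇒ p = 11/13, and the value is (-7)·(11/13) + 8 = 27/13.
For Player 2: with q = P(Left), equating A's and B's payoffs gives −2q + 3 = 11q − 3 ⇒ q = 6/13.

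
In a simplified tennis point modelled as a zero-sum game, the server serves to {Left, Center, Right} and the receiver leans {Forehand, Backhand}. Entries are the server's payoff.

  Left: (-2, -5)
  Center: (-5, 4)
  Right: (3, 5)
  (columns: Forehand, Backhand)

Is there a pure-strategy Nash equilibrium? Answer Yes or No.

Yes

Row minima: Left → -5, Center → -5, Right → 3; maximin = 3.
Column maxima: Forehand → 3, Backhand → 5; minimax = 3.
maximin = minimax = 3, so a saddle point exists.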